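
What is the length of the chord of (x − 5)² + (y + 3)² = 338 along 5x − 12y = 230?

26

The distance from (5, −3) to the line is 169/√169, and r² = 338.
Chord = 2√(r² − d²) = 2·√(169) = 26.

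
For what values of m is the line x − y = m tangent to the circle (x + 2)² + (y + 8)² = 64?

For a tangent, require d(centre, line) = r = 8.
|1·(−2) − 1·(−8) − m| / √2 = 8
|m − (6)| = 8√2.

m = 6 ± 8√2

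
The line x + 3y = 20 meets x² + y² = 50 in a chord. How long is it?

2√10

Centre (0, 0), r² = 50. Perpendicular distance d from centre to line = |−20| / √10 = 20/√10.
Half the chord is √(r² − d²) = √(10), so the full chord is 2√10.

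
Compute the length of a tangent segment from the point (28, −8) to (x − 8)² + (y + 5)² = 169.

4√15

Centre (8, −5), r² = 169. |PO|² = (20)² + (−3)² = 409.
Power of the point: PT² = |PO|² − r² = 240, so PT = 4√15.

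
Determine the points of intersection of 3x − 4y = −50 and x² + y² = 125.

(−10, 5) and (−2, 11)

Express y = (50 + 3x)/4 and substitute into the circle:
25x² + 300x + 500 = 0  ⟹  x² + 12x + 20 = 0
x = −2 or x = −10, giving (−2, 11) and (−10, 5).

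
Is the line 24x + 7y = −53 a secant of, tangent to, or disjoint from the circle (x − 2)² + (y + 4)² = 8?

Substituting the line into the circle gives 625x² + 1004x + 429 = 0.
Discriminant = (1004)² − 4·625·(429) = −64484 < 0.
No real roots: the line does not meet the circle.

disjoint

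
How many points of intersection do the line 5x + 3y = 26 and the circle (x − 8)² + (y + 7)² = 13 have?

Centre (8, −7), r² = 13. Distance² from centre to line = (−7)²/34 = 49/34.
Since d² < r², the line cuts the circle twice.

2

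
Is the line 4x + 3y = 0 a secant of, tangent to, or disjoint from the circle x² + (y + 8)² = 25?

Substituting the line into the circle gives 25x² − 192x + 351 = 0.
Discriminant = (−192)² − 4·25·(351) = 1764 > 0.
Two real roots: the line is a secant.

secant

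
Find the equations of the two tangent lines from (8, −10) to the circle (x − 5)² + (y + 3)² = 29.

Let a tangent through (8, −10) have slope m. Its distance from (5, −3) must equal √29:
[m·(−3) − (7)]² = 29(m² + 1)
10m² − 21m − 10 = 0, so m = 5/2 or m = −2/5.
With m = 5/2: 5x − 2y = 60. With m = −2/5: 2x + 5y = −34.

5x − 2y = 60 and 2x + 5y = −34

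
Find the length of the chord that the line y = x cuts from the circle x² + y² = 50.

10√2

The distance from (0, 0) to the line is 0/√2, and r² = 50.
Chord = 2√(r² − d²) = 2·√(50) = 10√2.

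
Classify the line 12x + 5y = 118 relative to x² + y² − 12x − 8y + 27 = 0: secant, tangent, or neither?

d² = (12·6 + 5·4 − (118))²/169 = 4; r² = 25.
Since d² < r², the line cuts the circle twice.

secant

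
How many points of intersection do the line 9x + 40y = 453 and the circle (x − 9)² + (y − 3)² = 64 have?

Substituting the line into the circle gives 1681x² − 34794x + 138089 = 0.
Δ = 1210622436 − 928510436 = 282112000.
Two real roots: the line is a secant.

2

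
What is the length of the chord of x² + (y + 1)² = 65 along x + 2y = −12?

6√5

Substitute y = (−12 − x)/2:
5x² + 20x − 160 = 0  ⟹  x² + 4x − 32 = 0
x = 4 or x = −8, giving (4, −8) and (−8, −2).
Chord length = distance between (4, −8) and (−8, −2) = √180 = 6√5.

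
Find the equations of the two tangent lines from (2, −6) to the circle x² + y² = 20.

A line y − (−6) = m(x − (2)) is tangent when its distance from (0, 0) is 2√5:
(−2m − (6))² = 20(m² + 1)
2m² − 3m − 2 = 0, so m = 2 or m = −1/2.
With m = 2: 2x − y = 10. With m = −1/2: x + 2y = −10.

2x − y = 10 and x + 2y = −10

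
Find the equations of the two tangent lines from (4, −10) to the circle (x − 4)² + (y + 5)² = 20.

A line y − (−10) = m(x − (4)) is tangent when its distance from (4, −5) is 2√5:
(0m − (5))² = 20(m² + 1)
4m² − 1 = 0, so m = 1/2 or m = −1/2.
With m = 1/2: x − 2y = 24. With m = −1/2: x + 2y = −16.

x − 2y = 24 and x + 2y = −16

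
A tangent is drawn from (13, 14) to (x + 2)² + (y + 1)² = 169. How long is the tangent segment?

√281

The centre is (−2, −1) and r = 13. The square of the distance from P to the centre is 225 + 225 = 450.
The tangent meets the radius at right angles, so tangent² = |PO|² − r² = 450 − 169 = 281.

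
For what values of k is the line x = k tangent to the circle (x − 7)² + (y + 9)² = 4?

k = 5 or k = 9

Tangency holds when the distance from the centre (7, −9) to the line equals the radius 2:
|1·7 + 0·(−9) − k| / √1 = 2
|k − (7)| = 2, so k = 9 or k = 5.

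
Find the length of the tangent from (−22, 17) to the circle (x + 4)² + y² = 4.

Centre (−4, 0), r² = 4. |PO|² = (−18)² + (17)² = 613.
The tangent meets the radius at right angles, so tangent² = |PO|² − r² = 613 − 4 = 609.

√609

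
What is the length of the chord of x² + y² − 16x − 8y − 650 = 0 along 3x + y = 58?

16√10

Express y = −3x + 58 and substitute into the circle:
10x² − 340x + 2250 = 0  ⟹  x² − 34x + 225 = 0
x = 25 or x = 9, giving (25, −17) and (9, 31).
Chord length = distance between (25, −17) and (9, 31) = √2560 = 16√10.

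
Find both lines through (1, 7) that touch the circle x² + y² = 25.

Let a tangent through (1, 7) have slope m. Its distance from (0, 0) must equal 5:
(−1m − (−7))² = 25(m² + 1)
12m² + 7m − 12 = 0, so m = −4/3 or m = 3/4.
Through (1, 7) these give 4x + 3y = 25 and 3x − 4y = −25.

4x + 3y = 25 and 3x − 4y = −25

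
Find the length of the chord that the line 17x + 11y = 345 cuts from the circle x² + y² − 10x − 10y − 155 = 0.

√410

From the line, y = (345 − 17x)/11. Substituting:
410x² − 11070x + 62320 = 0  ⟹  x² − 27x + 152 = 0
x = 19 or x = 8, giving (19, 2) and (8, 19).
Chord length = distance between (19, 2) and (8, 19) = √410 = √410.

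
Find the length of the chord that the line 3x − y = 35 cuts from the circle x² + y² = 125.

Centre (0, 0), r² = 125. Perpendicular distance d from centre to line = |−35| / √10 = 35/√10.
Half the chord is √(r² − d²) = √(5/2), so the full chord is √10.

√10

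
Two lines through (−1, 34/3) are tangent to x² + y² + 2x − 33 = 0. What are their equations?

Let a tangent through (−1, 34/3) have slope m. Its distance from (−1, 0) must equal √34:
(0m − (−34/3))² = 34(m² + 1)
9m² − 25 = 0, so m = 5/3 or m = −5/3.
With m = 5/3: 5x − 3y = −39. With m = −5/3: 5x + 3y = 29.

5x − 3y = −39 and 5x + 3y = 29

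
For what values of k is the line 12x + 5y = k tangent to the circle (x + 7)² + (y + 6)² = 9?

The line touches the circle iff its distance from (−7, −6) is 3:
|12·(−7) + 5·(−6) − k| / √169 = 3
|k − (−114)| = 3·13, so k = −75 or k = −153.

k = −153 or k = −75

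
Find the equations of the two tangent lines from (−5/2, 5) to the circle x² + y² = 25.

y = 5 and 4x − 3y = −25

Let a tangent through (−5/2, 5) have slope m. Its distance from (0, 0) must equal 5:
[m·(5/2) − (−5)]² = 25(m² + 1)
3m² − 4m = 0, so m = 0 or m = 4/3.
With m = 0: y = 5. With m = 4/3: 4x − 3y = −25.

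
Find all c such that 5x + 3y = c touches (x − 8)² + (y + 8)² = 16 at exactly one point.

c = 16 ± 4√34

Tangency holds when the distance from the centre (8, −8) to the line equals the radius 4:
|5·8 + 3·(−8) − c| / √34 = 4
|c − (16)| = 4√34.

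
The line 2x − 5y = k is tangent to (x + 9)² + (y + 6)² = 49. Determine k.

Tangency holds when the distance from the centre (−9, −6) to the line equals the radius 7:
|2·(−9) − 5·(−6) − k| / √29 = 7
|k − (12)| = 7√29.

k = 12 ± 7√29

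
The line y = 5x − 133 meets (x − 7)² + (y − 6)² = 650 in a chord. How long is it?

From the line, y = 5x − 133. Substituting:
26x² − 1404x + 18720 = 0  ⟹  x² − 54x + 720 = 0
x = 30 or x = 24, giving (30, 17) and (24, −13).
Chord length = distance between (30, 17) and (24, −13) = √936 = 6√26.

6√26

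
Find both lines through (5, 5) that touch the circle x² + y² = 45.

x + 2y = 15 and 2x + y = 15

Let a tangent through (5, 5) have slope m. Its distance from (0, 0) must equal 3√5:
(−5m − (−5))² = 45(m² + 1)
2m² + 5m + 2 = 0, so m = −1/2 or m = −2.
Through (5, 5) these give x + 2y = 15 and 2x + y = 15.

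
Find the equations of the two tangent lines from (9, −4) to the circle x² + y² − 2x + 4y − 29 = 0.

Let a tangent through (9, −4) have slope m. Its distance from (1, −2) must equal √34:
[m·(−8) − (2)]² = 34(m² + 1)
15m² + 16m − 15 = 0, so m = −5/3 or m = 3/5.
With m = −5/3: 5x + 3y = 33. With m = 3/5: 3x − 5y = 47.

5x + 3y = 33 and 3x − 5y = 47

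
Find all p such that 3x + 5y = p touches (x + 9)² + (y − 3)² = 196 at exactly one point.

The line touches the circle iff its distance from (−9, 3) is 14:
|3·(−9) + 5·3 − p| / √34 = 14
|p − (−12)| = 14√34.

p = −12 ± 14√34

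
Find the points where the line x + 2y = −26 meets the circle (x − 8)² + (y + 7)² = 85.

From the line, y = (−26 − x)/2. Substituting:
5x² − 40x + 60 = 0  ⟹  x² − 8x + 12 = 0
x = 6 or x = 2, giving (6, −16) and (2, −14).

(2, −14) and (6, −16)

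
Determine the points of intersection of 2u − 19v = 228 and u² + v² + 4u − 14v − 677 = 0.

(−19, −14) and (19, −10)

Express v = (−228 + 2u)/19 and substitute into the circle:
365u² − 131765 = 0  ⟹  u² − 361 = 0
u = 19 or u = −19, giving (19, −10) and (−19, −14).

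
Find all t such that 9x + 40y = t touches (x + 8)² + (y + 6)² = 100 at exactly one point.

For a tangent, require d(centre, line) = r = 10.
|9·(−8) + 40·(−6) − t| / √1681 = 10
|t − (−312)| = 10·41, so t = 98 or t = −722.

t = −722 or t = 98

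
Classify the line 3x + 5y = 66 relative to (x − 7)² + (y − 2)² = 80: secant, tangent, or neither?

Centre (7, 2), r² = 80. Distance² from centre to line = (−35)²/34 = 1225/34.
Since d² < r², the line cuts the circle twice.

secant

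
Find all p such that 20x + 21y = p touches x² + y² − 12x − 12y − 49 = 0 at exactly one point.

Tangency holds when the distance from the centre (6, 6) to the line equals the radius 11:
|20·6 + 21·6 − p| / √841 = 11
|p − (246)| = 11·29, so p = 565 or p = −73.

p = −73 or p = 565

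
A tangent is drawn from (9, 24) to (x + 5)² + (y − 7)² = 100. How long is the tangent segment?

With centre O = (−5, 7), |OP|² = 485 and r² = 100.
By the tangent–radius right angle, tangent length = √(|PO|² − r²) = √385.

√385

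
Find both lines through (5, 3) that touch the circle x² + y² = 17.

Let a tangent through (5, 3) have slope m. Its distance from (0, 0) must equal √17:
(−5m − (−3))² = 17(m² + 1)
4m² − 15m − 4 = 0, so m = −1/4 or m = 4.
With m = −1/4: x + 4y = 17. With m = 4: 4x − y = 17.

x + 4y = 17 and 4x − y = 17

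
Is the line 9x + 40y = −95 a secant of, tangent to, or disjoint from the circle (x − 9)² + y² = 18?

d² = (9·9 + 40·0 − (−95))²/1681 = 30976/1681; r² = 18.
Since d² > r², the line lies outside the circle.

disjoint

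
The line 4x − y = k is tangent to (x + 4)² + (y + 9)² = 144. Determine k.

Tangency holds when the distance from the centre (−4, −9) to the line equals the radius 12:
|4·(−4) − 1·(−9) − k| / √17 = 12
|k − (−7)| = 12√17.

k = −7 ± 12√17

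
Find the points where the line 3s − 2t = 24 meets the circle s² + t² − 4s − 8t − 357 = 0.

(−2, −15) and (18, 15)

Substitute t = (−24 + 3s)/2:
13s² − 208s − 468 = 0  ⟹  s² − 16s − 36 = 0
s = 18 or s = −2, giving (18, 15) and (−2, −15).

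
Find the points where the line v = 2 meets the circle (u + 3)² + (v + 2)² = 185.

Substitute v = 2:
u² + 6u − 160 = 0
u = 10 or u = −16, giving (10, 2) and (−16, 2).

(−16, 2) and (10, 2)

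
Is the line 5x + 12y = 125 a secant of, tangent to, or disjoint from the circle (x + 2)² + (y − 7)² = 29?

Substituting the line into the circle gives 169x² + 166x − 1919 = 0.
Δ = 27556 − (−1297244) = 1324800.
Two real roots: the line is a secant.

secant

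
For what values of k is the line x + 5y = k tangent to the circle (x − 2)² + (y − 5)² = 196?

k = 27 ± 14√26

The line touches the circle iff its distance from (2, 5) is 14:
|1·2 + 5·5 − k| / √26 = 14
|k − (27)| = 14√26.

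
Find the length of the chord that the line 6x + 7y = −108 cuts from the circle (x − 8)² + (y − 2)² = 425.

From the line, y = (−108 − 6x)/7. Substituting:
85x² + 680x − 2805 = 0  ⟹  x² + 8x − 33 = 0
x = 3 or x = −11, giving (3, −18) and (−11, −6).
|(3, −18) − (−11, −6)| = √((14)² + (−12)²) = 2√85.

2√85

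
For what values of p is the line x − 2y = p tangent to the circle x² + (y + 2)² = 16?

The line touches the circle iff its distance from (0, −2) is 4:
|1·0 − 2·(−2) − p| / √5 = 4
|p − (4)| = 4√5.

p = 4 ± 4√5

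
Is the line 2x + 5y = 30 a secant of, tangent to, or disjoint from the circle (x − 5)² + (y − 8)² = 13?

disjoint

Centre (5, 8), r² = 13. Distance² from centre to line = (20)²/29 = 400/29.
Since d² > r², the line lies outside the circle.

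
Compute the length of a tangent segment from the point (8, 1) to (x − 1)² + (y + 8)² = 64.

√66

Centre (1, −8), r² = 64. |PO|² = (7)² + (9)² = 130.
By the tangent–radius right angle, tangent length = √(|PO|² − r²) = √66.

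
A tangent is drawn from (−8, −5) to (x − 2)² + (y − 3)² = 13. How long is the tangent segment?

√151

With centre O = (2, 3), |OP|² = 164 and r² = 13.
By the tangent–radius right angle, tangent length = √(|PO|² − r²) = √151.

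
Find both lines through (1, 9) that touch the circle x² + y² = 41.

4x − 5y = −41 and 5x + 4y = 41

Let a tangent through (1, 9) have slope m. Its distance from (0, 0) must equal √41:
[m·(−1) − (−9)]² = 41(m² + 1)
20m² + 9m − 20 = 0, so m = 4/5 or m = −5/4.
With m = 4/5: 4x − 5y = −41. With m = −5/4: 5x + 4y = 41.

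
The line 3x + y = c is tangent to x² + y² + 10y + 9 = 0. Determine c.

Tangency holds when the distance from the centre (0, −5) to the line equals the radius 4:
|3·0 + 1·(−5) − c| / √10 = 4
|c − (−5)| = 4√10.

c = −5 ± 4√10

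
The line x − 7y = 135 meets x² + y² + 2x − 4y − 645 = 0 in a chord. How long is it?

20√2

Express y = (−135 + x)/7 and substitute into the circle:
50x² − 200x − 9600 = 0  ⟹  x² − 4x − 192 = 0
x = 16 or x = −12, giving (16, −17) and (−12, −21).
Chord length = distance between (16, −17) and (−12, −21) = √800 = 20√2.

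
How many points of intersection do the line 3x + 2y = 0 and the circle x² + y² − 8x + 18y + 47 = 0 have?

2

Substituting the line into the circle gives 13x² − 140x + 188 = 0.
Discriminant = (−140)² − 4·13·(188) = 9824 > 0.
Two real roots: the line is a secant.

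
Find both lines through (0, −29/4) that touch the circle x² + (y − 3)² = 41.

Let a tangent through (0, −29/4) have slope m. Its distance from (0, 3) must equal √41:
[m·(0) − (41/4)]² = 41(m² + 1)
16m² − 25 = 0, so m = −5/4 or m = 5/4.
With m = −5/4: 5x + 4y = −29. With m = 5/4: 5x − 4y = 29.

5x + 4y = −29 and 5x − 4y = 29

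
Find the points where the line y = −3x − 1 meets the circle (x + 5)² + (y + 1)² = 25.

From the line, y = −3x − 1. Substituting:
10x² + 10x = 0  ⟹  x² + x = 0
x = 0 or x = −1, giving (0, −1) and (−1, 2).

(−1, 2) and (0, −1)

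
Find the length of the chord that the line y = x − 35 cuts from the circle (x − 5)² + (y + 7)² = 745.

Substitute y = x − 35:
2x² − 66x + 64 = 0  ⟹  x² − 33x + 32 = 0
x = 32 or x = 1, giving (32, −3) and (1, −34).
|(32, −3) − (1, −34)| = √((31)² + (31)²) = 31√2.

31√2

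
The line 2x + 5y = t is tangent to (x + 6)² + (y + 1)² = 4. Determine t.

t = −17 ± 2√29

For a tangent, require d(centre, line) = r = 2.
|2·(−6) + 5·(−1) − t| / √29 = 2
|t − (−17)| = 2√29.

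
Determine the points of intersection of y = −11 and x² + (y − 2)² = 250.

Substitute y = −11:
x² − 81 = 0
x = 9 or x = −9, giving (9, −11) and (−9, −11).

(−9, −11) and (9, −11)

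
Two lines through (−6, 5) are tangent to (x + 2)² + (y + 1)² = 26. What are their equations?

A line y − (5) = m(x − (−6)) is tangent when its distance from (−2, −1) is √26:
[m·(4) − (−6)]² = 26(m² + 1)
5m² − 24m − 5 = 0, so m = −1/5 or m = 5.
With m = −1/5: x + 5y = 19. With m = 5: 5x − y = −35.

x + 5y = 19 and 5x − y = −35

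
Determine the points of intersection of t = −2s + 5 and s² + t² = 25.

Express t = −2s + 5 and substitute into the circle:
5s² − 20s = 0  ⟹  s² − 4s = 0
s = 4 or s = 0, giving (4, −3) and (0, 5).

(0, 5) and (4, −3)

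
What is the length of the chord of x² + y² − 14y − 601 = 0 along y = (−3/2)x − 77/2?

2√13

Centre (0, 7), r² = 650. Perpendicular distance d from centre to line = |91| / √13 = 91/√13.
Chord = 2√(r² − d²) = 2·√(13) = 2√13.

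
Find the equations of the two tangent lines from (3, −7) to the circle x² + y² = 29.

5x − 2y = 29 and 2x + 5y = −29

A line y − (−7) = m(x − (3)) is tangent when its distance from (0, 0) is √29:
(−3m − (7))² = 29(m² + 1)
10m² − 21m − 10 = 0, so m = 5/2 or m = −2/5.
Through (3, −7) these give 5x − 2y = 29 and 2x + 5y = −29.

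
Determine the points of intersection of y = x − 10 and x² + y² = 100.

(0, −10) and (10, 0)

Substitute y = x − 10:
2x² − 20x = 0  ⟹  x² − 10x = 0
x = 10 or x = 0, giving (10, 0) and (0, −10).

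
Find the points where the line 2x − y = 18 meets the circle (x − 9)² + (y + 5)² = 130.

From the line, y = 2x − 18. Substituting:
5x² − 70x + 120 = 0  ⟹  x² − 14x + 24 = 0
x = 12 or x = 2, giving (12, 6) and (2, −14).

(2, −14) and (12, 6)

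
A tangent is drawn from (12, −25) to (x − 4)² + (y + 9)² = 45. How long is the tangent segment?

With centre O = (4, −9), |OP|² = 320 and r² = 45.
Power of the point: PT² = |PO|² − r² = 275, so PT = 5√11.

5√11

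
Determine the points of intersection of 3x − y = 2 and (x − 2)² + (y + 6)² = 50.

Substitute y = 3x − 2:
10x² + 20x − 30 = 0  ⟹  x² + 2x − 3 = 0
x = 1 or x = −3, giving (1, 1) and (−3, −11).

(−3, −11) and (1, 1)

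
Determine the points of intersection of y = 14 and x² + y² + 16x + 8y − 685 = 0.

(−29, 14) and (13, 14)

From the line, y = 14. Substituting:
x² + 16x − 377 = 0
x = 13 or x = −29, giving (13, 14) and (−29, 14).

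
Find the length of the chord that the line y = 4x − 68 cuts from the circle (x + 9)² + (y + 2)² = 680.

Substitute y = 4x − 68:
17x² − 510x + 3757 = 0  ⟹  x² − 30x + 221 = 0
x = 17 or x = 13, giving (17, 0) and (13, −16).
Chord length = distance between (17, 0) and (13, −16) = √272 = 4√17.

4√17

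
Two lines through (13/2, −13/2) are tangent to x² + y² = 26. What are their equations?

Let a tangent through (13/2, −13/2) have slope m. Its distance from (0, 0) must equal √26:
(−13/2m − (13/2))² = 26(m² + 1)
5m² + 26m + 5 = 0, so m = −1/5 or m = −5.
With m = −1/5: x + 5y = −26. With m = −5: 5x + y = 26.

x + 5y = −26 and 5x + y = 26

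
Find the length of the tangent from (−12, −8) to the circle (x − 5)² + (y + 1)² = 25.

√313

The centre is (5, −1) and r = 5. The square of the distance from P to the centre is 289 + 49 = 338.
Power of the point: PT² = |PO|² − r² = 313, so PT = √313.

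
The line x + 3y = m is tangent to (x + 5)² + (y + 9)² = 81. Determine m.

Tangency holds when the distance from the centre (−5, −9) to the line equals the radius 9:
|1·(−5) + 3·(−9) − m| / √10 = 9
|m − (−32)| = 9√10.

m = −32 ± 9√10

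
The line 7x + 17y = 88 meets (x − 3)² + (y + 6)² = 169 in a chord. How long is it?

13√2

The distance from (3, −6) to the line is 169/√338, and r² = 169.
Chord = 2√(r² − d²) = 2·√(169/2) = 13√2.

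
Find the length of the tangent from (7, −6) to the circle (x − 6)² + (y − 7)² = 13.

With centre O = (6, 7), |OP|² = 170 and r² = 13.
Power of the point: PT² = |PO|² − r² = 157, so PT = √157.

√157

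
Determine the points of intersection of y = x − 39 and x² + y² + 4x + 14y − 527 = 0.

From the line, y = x − 39. Substituting:
2x² − 60x + 448 = 0  ⟹  x² − 30x + 224 = 0
x = 16 or x = 14, giving (16, −23) and (14, −25).

(14, −25) and (16, −23)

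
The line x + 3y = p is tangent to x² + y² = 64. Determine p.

p = ±8√10

Tangency holds when the distance from the centre (0, 0) to the line equals the radius 8:
|1·0 + 3·0 − p| / √10 = 8
|p| = 8√10.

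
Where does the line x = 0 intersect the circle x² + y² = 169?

The line gives x = 0. Substituting into the circle:
y² − 169 = 0
y = 13 or y = −13, giving (0, 13) and (0, −13).

(0, −13) and (0, 13)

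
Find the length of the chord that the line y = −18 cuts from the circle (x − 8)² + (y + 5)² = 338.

Centre (8, −5), r² = 338. Perpendicular distance d from centre to line = |13| / √1 = 13.
Half the chord is √(r² − d²) = √(169), so the full chord is 26.

26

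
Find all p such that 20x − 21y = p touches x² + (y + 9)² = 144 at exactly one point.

Tangency holds when the distance from the centre (0, −9) to the line equals the radius 12:
|20·0 − 21·(−9) − p| / √841 = 12
|p − (189)| = 12·29, so p = 537 or p = −159.

p = −159 or p = 537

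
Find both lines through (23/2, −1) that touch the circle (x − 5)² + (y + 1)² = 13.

Write the tangent as mx − y + (−1 − m·(23/2)) = 0 and set its distance from the centre to √13:
(−13/2m − (0))² = 13(m² + 1)
9m² − 4 = 0, so m = 2/3 or m = −2/3.
Through (23/2, −1) these give 2x − 3y = 26 and 2x + 3y = 20.

2x − 3y = 26 and 2x + 3y = 20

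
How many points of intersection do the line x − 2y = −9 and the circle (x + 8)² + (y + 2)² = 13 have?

Substituting the line into the circle gives 5x² + 90x + 373 = 0.
Δ = 8100 − 7460 = 640.
Two real roots: the line is a secant.

2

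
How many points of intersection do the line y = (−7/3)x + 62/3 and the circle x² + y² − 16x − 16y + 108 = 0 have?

Substituting the line into the circle gives 58x² − 676x + 1840 = 0.
Discriminant = (−676)² − 4·58·(1840) = 30096 > 0.
Two real roots: the line is a secant.

2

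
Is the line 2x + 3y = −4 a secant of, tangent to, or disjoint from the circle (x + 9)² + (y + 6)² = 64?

disjoint

Substituting the line into the circle gives 13x² + 106x + 349 = 0.
Δ = 11236 − 18148 = −6912.
No real roots: the line does not meet the circle.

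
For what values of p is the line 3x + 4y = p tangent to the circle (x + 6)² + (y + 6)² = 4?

p = −52 or p = −32

The line touches the circle iff its distance from (−6, −6) is 2:
|3·(−6) + 4·(−6) − p| / √25 = 2
|p − (−42)| = 2·5, so p = −32 or p = −52.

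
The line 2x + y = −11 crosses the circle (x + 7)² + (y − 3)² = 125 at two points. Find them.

From the line, y = −2x − 11. Substituting:
5x² + 70x + 120 = 0  ⟹  x² + 14x + 24 = 0
x = −2 or x = −12, giving (−2, −7) and (−12, 13).

(−12, 13) and (−2, −7)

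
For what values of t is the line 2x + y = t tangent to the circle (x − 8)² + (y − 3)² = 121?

Tangency holds when the distance from the centre (8, 3) to the line equals the radius 11:
|2·8 + 1·3 − t| / √5 = 11
|t − (19)| = 11√5.

t = 19 ± 11√5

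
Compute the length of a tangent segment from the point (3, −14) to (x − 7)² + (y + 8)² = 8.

With centre O = (7, −8), |OP|² = 52 and r² = 8.
Power of the point: PT² = |PO|² − r² = 44, so PT = 2√11.

2√11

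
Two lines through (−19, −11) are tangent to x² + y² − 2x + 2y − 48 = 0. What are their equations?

x − y = −8 and x − 7y = 58

A line y − (−11) = m(x − (−19)) is tangent when its distance from (1, −1) is 5√2:
[m·(20) − (10)]² = 50(m² + 1)
7m² − 8m + 1 = 0, so m = 1 or m = 1/7.
Through (−19, −11) these give x − y = −8 and x − 7y = 58.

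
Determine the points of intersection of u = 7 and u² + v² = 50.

The line gives u = 7. Substituting into the circle:
v² − 1 = 0
v = 1 or v = −1, giving (7, 1) and (7, −1).

(7, −1) and (7, 1)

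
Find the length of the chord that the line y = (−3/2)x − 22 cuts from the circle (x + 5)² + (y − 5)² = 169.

The distance from (−5, 5) to the line is 39/√13, and r² = 169.
Half the chord is √(r² − d²) = √(52), so the full chord is 4√13.

4√13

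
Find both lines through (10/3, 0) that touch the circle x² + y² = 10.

Write the tangent as mx − y + (0 − m·(10/3)) = 0 and set its distance from the centre to √10:
(−10/3m − (0))² = 10(m² + 1)
m² − 9 = 0, so m = 3 or m = −3.
With m = 3: 3x − y = 10. With m = −3: 3x + y = 10.

3x − y = 10 and 3x + y = 10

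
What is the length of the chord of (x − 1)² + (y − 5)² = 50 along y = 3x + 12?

Express y = 3x + 12 and substitute into the circle:
10x² + 40x = 0  ⟹  x² + 4x = 0
x = 0 or x = −4, giving (0, 12) and (−4, 0).
|(0, 12) − (−4, 0)| = √((4)² + (12)²) = 4√10.

4√10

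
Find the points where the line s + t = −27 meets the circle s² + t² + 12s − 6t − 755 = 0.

(−34, 7) and (−2, −25)

From the line, t = −s − 27. Substituting:
2s² + 72s + 136 = 0  ⟹  s² + 36s + 68 = 0
s = −2 or s = −34, giving (−2, −25) and (−34, 7).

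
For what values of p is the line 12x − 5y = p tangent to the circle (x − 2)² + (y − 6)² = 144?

Tangency holds when the distance from the centre (2, 6) to the line equals the radius 12:
|12·2 − 5·6 − p| / √169 = 12
|p − (−6)| = 12·13, so p = 150 or p = −162.

p = −162 or p = 150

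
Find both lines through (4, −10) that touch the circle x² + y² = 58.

A line y − (−10) = m(x − (4)) is tangent when its distance from (0, 0) is √58:
[m·(−4) − (10)]² = 58(m² + 1)
21m² − 40m − 21 = 0, so m = 7/3 or m = −3/7.
Through (4, −10) these give 7x − 3y = 58 and 3x + 7y = −58.

7x − 3y = 58 and 3x + 7y = −58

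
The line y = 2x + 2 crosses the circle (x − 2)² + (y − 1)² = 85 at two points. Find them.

(−4, −6) and (4, 10)

Substitute y = 2x + 2:
5x² − 80 = 0  ⟹  x² − 16 = 0
x = 4 or x = −4, giving (4, 10) and (−4, −6).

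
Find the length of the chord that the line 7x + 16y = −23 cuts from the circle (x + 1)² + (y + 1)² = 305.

Substitute y = (−23 − 7x)/16:
305x² + 610x − 77775 = 0  ⟹  x² + 2x − 255 = 0
x = 15 or x = −17, giving (15, −8) and (−17, 6).
|(15, −8) − (−17, 6)| = √((32)² + (−14)²) = 2√305.

2√305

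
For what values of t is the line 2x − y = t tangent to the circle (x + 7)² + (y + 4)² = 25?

t = −10 ± 5√5

Tangency holds when the distance from the centre (−7, −4) to the line equals the radius 5:
|2·(−7) − 1·(−4) − t| / √5 = 5
|t − (−10)| = 5√5.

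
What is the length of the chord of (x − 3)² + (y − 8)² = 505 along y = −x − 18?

13√2

Centre (3, 8), r² = 505. Perpendicular distance d from centre to line = |29| / √2 = 29/√2.
Half the chord is √(r² − d²) = √(169/2), so the full chord is 13√2.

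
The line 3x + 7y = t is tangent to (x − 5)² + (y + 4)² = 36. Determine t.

t = −13 ± 6√58

For a tangent, require d(centre, line) = r = 6.
|3·5 + 7·(−4) − t| / √58 = 6
|t − (−13)| = 6√58.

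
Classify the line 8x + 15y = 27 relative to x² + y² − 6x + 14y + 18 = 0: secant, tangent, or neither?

Centre (3, −7), r² = 40. Distance² from centre to line = (−108)²/289 = 11664/289.
Since d² > r², the line lies outside the circle.

neither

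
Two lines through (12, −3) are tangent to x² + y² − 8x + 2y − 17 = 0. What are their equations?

Let a tangent through (12, −3) have slope m. Its distance from (4, −1) must equal √34:
[m·(−8) − (2)]² = 34(m² + 1)
15m² + 16m − 15 = 0, so m = 3/5 or m = −5/3.
With m = 3/5: 3x − 5y = 51. With m = −5/3: 5x + 3y = 51.

3x − 5y = 51 and 5x + 3y = 51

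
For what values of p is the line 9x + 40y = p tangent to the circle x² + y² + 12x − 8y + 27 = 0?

For a tangent, require d(centre, line) = r = 5.
|9·(−6) + 40·4 − p| / √1681 = 5
|p − (106)| = 5·41, so p = 311 or p = −99.

p = −99 or p = 311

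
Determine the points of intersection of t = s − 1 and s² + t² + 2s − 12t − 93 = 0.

Express t = s − 1 and substitute into the circle:
2s² − 12s − 80 = 0  ⟹  s² − 6s − 40 = 0
s = 10 or s = −4, giving (10, 9) and (−4, −5).

(−4, −5) and (10, 9)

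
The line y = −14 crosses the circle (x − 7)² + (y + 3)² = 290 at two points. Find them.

Substitute y = −14:
x² − 14x − 120 = 0
x = 20 or x = −6, giving (20, −14) and (−6, −14).

(−6, −14) and (20, −14)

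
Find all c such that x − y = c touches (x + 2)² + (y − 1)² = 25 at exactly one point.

Tangency holds when the distance from the centre (−2, 1) to the line equals the radius 5:
|1·(−2) − 1·1 − c| / √2 = 5
|c − (−3)| = 5√2.

c = −3 ± 5√2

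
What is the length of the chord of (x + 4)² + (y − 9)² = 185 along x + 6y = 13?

4√37

From the line, y = (13 − x)/6. Substituting:
37x² + 370x − 4403 = 0  ⟹  x² + 10x − 119 = 0
x = 7 or x = −17, giving (7, 1) and (−17, 5).
|(7, 1) − (−17, 5)| = √((24)² + (−4)²) = 4√37.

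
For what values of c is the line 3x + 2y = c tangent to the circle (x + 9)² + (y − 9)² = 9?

c = −9 ± 3√13

Tangency holds when the distance from the centre (−9, 9) to the line equals the radius 3:
|3·(−9) + 2·9 − c| / √13 = 3
|c − (−9)| = 3√13.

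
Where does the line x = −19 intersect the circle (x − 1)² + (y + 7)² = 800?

(−19, −27) and (−19, 13)

The line gives x = −19. Substituting into the circle:
y² + 14y − 351 = 0
y = 13 or y = −27, giving (−19, 13) and (−19, −27).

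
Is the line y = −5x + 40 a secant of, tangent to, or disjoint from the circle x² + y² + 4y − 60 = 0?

disjoint

Centre (0, −2), r² = 64. Distance² from centre to line = (−42)²/26 = 882/13.
Since d² > r², the line lies outside the circle.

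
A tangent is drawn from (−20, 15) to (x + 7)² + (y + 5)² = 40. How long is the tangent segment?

23

Centre (−7, −5), r² = 40. |PO|² = (−13)² + (20)² = 569.
By the tangent–radius right angle, tangent length = √(|PO|² − r²) = √529 = 23.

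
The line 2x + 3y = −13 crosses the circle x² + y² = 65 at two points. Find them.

(−8, 1) and (4, −7)

Express y = (−13 − 2x)/3 and substitute into the circle:
13x² + 52x − 416 = 0  ⟹  x² + 4x − 32 = 0
x = 4 or x = −8, giving (4, −7) and (−8, 1).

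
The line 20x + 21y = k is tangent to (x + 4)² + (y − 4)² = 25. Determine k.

k = −141 or k = 149

For a tangent, require d(centre, line) = r = 5.
|20·(−4) + 21·4 − k| / √841 = 5
|k − (4)| = 5·29, so k = 149 or k = −141.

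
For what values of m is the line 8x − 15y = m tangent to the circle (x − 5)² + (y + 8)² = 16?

Tangency holds when the distance from the centre (5, −8) to the line equals the radius 4:
|8·5 − 15·(−8) − m| / √289 = 4
|m − (160)| = 4·17, so m = 228 or m = 92.

m = 92 or m = 228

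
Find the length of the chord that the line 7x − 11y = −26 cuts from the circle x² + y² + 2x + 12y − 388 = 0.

From the line, y = (26 + 7x)/11. Substituting:
170x² + 1530x − 42840 = 0  ⟹  x² + 9x − 252 = 0
x = 12 or x = −21, giving (12, 10) and (−21, −11).
|(12, 10) − (−21, −11)| = √((33)² + (21)²) = 3√170.

3√170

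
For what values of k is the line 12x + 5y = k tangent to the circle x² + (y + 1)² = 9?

k = −44 or k = 34

Tangency holds when the distance from the centre (0, −1) to the line equals the radius 3:
|12·0 + 5·(−1) − k| / √169 = 3
|k − (−5)| = 3·13, so k = 34 or k = −44.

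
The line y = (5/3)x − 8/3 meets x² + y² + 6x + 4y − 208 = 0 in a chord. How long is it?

5√34

Substitute y = (−8 + 5x)/3:
34x² + 34x − 1904 = 0  ⟹  x² + x − 56 = 0
x = 7 or x = −8, giving (7, 9) and (−8, −16).
|(7, 9) − (−8, −16)| = √((15)² + (25)²) = 5√34.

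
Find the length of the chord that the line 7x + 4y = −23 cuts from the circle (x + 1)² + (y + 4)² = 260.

Substitute y = (−23 − 7x)/4:
65x² + 130x − 4095 = 0  ⟹  x² + 2x − 63 = 0
x = 7 or x = −9, giving (7, −18) and (−9, 10).
|(7, −18) − (−9, 10)| = √((16)² + (−28)²) = 4√65.

4√65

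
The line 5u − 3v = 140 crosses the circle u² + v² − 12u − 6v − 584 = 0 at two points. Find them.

Substitute v = (−140 + 5u)/3:
34u² − 1598u + 16864 = 0  ⟹  u² − 47u + 496 = 0
u = 31 or u = 16, giving (31, 5) and (16, −20).

(16, −20) and (31, 5)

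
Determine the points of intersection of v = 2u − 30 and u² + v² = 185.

Substitute v = 2u − 30:
5u² − 120u + 715 = 0  ⟹  u² − 24u + 143 = 0
u = 13 or u = 11, giving (13, −4) and (11, −8).

(11, −8) and (13, −4)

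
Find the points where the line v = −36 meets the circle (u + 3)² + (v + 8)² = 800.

(−7, −36) and (1, −36)

Express v = −36 and substitute into the circle:
u² + 6u − 7 = 0
u = 1 or u = −7, giving (1, −36) and (−7, −36).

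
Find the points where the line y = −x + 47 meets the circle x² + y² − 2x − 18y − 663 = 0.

(14, 33) and (25, 22)

From the line, y = −x + 47. Substituting:
2x² − 78x + 700 = 0  ⟹  x² − 39x + 350 = 0
x = 25 or x = 14, giving (25, 22) and (14, 33).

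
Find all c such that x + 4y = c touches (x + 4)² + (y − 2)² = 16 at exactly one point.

For a tangent, require d(centre, line) = r = 4.
|1·(−4) + 4·2 − c| / √17 = 4
|c − (4)| = 4√17.

c = 4 ± 4√17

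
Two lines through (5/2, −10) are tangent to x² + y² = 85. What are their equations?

Let a tangent through (5/2, −10) have slope m. Its distance from (0, 0) must equal √85:
(−5/2m − (10))² = 85(m² + 1)
63m² − 40m − 12 = 0, so m = 6/7 or m = −2/9.
Through (5/2, −10) these give 6x − 7y = 85 and 2x + 9y = −85.

6x − 7y = 85 and 2x + 9y = −85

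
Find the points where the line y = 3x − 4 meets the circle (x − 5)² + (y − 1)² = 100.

From the line, y = 3x − 4. Substituting:
10x² − 40x − 50 = 0  ⟹  x² − 4x − 5 = 0
x = 5 or x = −1, giving (5, 11) and (−1, −7).

(−1, −7) and (5, 11)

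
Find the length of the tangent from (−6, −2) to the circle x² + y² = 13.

3√3

Centre (0, 0), r² = 13. |PO|² = (−6)² + (−2)² = 40.
By the tangent–radius right angle, tangent length = √(|PO|² − r²) = √27 = 3√3.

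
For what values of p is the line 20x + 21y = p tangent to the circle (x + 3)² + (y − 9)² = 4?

For a tangent, require d(centre, line) = r = 2.
|20·(−3) + 21·9 − p| / √841 = 2
|p − (129)| = 2·29, so p = 187 or p = 71.

p = 71 or p = 187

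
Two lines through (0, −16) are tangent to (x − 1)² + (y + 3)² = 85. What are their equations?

7x + 6y = −96 and 6x − 7y = 112

A line y − (−16) = m(x − (0)) is tangent when its distance from (1, −3) is √85:
[m·(1) − (13)]² = 85(m² + 1)
42m² + 13m − 42 = 0, so m = −7/6 or m = 6/7.
Through (0, −16) these give 7x + 6y = −96 and 6x − 7y = 112.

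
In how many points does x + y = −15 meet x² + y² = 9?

Substituting the line into the circle gives 2x² + 30x + 216 = 0.
Discriminant = (30)² − 4·2·(216) = −828 < 0.
No real roots: the line does not meet the circle.

0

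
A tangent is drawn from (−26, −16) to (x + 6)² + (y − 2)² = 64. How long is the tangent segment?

Centre (−6, 2), r² = 64. |PO|² = (−20)² + (−18)² = 724.
By the tangent–radius right angle, tangent length = √(|PO|² − r²) = √660 = 2√165.

2√165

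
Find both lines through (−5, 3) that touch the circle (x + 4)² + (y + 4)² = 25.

Let a tangent through (−5, 3) have slope m. Its distance from (−4, −4) must equal 5:
[m·(1) − (−7)]² = 25(m² + 1)
12m² − 7m − 12 = 0, so m = 4/3 or m = −3/4.
With m = 4/3: 4x − 3y = −29. With m = −3/4: 3x + 4y = −3.

4x − 3y = −29 and 3x + 4y = −3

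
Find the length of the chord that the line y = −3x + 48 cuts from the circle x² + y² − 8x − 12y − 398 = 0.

12√10

The distance from (4, 6) to the line is 30/√10, and r² = 450.
Half the chord is √(r² − d²) = √(360), so the full chord is 12√10.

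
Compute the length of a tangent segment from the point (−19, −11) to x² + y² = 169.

√313

With centre O = (0, 0), |OP|² = 482 and r² = 169.
The tangent meets the radius at right angles, so tangent² = |PO|² − r² = 482 − 169 = 313.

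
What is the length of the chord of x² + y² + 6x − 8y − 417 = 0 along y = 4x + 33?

10√17

Centre (−3, 4), r² = 442. Perpendicular distance d from centre to line = |17| / √17 = 17/√17.
Chord = 2√(r² − d²) = 2·√(425) = 10√17.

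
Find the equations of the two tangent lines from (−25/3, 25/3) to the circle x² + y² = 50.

x + 7y = 50 and 7x + y = −50

Write the tangent as mx − y + (25/3 − m·(−25/3)) = 0 and set its distance from the centre to 5√2:
[m·(25/3) − (−25/3)]² = 50(m² + 1)
7m² + 50m + 7 = 0, so m = −1/7 or m = −7.
Through (−25/3, 25/3) these give x + 7y = 50 and 7x + y = −50.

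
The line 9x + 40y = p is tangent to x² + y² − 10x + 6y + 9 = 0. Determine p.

For a tangent, require d(centre, line) = r = 5.
|9·5 + 40·(−3) − p| / √1681 = 5
|p − (−75)| = 5·41, so p = 130 or p = −280.

p = −280 or p = 130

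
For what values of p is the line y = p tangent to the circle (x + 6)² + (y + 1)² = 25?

p = −6 or p = 4

Tangency holds when the distance from the centre (−6, −1) to the line equals the radius 5:
|0·(−6) + 1·(−1) − p| / √1 = 5
|p − (−1)| = 5, so p = 4 or p = −6.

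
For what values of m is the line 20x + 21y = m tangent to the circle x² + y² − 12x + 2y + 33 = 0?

The line touches the circle iff its distance from (6, −1) is 2:
|20·6 + 21·(−1) − m| / √841 = 2
|m − (99)| = 2·29, so m = 157 or m = 41.

m = 41 or m = 157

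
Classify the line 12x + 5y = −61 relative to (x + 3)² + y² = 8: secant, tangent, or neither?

Substituting the line into the circle gives 169x² + 1614x + 3746 = 0.
Δ = 2604996 − 2532296 = 72700.
Two real roots: the line is a secant.

secant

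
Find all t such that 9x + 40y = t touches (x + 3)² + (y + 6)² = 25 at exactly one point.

t = −472 or t = −62

The line touches the circle iff its distance from (−3, −6) is 5:
|9·(−3) + 40·(−6) − t| / √1681 = 5
|t − (−267)| = 5·41, so t = −62 or t = −472.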